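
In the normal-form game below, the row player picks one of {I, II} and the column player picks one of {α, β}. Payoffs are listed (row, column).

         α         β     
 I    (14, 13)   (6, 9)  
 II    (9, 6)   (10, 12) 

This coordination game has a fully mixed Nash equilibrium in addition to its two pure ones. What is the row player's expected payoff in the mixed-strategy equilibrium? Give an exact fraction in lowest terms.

The column player mixes with probability q on α, chosen so the row player is indifferent: 14q + 6(1−q) = 9q + 10(1−q) gives q = 4/9.
The row player's expected payoff (from either row, since indifferent) is 14·4/9 + 6·5/9 = 86/9.

86/9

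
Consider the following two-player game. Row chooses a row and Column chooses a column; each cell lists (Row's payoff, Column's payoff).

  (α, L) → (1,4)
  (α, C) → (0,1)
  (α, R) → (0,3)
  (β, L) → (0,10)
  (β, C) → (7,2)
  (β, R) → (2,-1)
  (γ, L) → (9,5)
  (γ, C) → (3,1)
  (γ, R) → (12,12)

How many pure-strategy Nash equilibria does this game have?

(γ, R): Row gets 12 (best alternative 2); Column gets 12 (best alternative 5). Neither deviates — NE.
(β, C) is not a NE: Column would switch to L (10 > 2).
No other cell survives both best-response checks, so there is 1 pure NE.

1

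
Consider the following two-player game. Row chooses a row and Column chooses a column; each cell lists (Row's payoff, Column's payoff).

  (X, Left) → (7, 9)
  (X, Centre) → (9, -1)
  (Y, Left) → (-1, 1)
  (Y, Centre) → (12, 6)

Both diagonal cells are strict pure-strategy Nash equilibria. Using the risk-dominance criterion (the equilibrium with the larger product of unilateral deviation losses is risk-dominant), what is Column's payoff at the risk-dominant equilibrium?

At (X, Left): Row loses 7 − (-1) = 8 by deviating; Column loses 9 − (-1) = 10. Product = 8·10 = 80.
At (Y, Centre): Row loses 12 − 9 = 3 by deviating; Column loses 6 − 1 = 5. Product = 3·5 = 15.
80 > 15, so (X, Left) is risk-dominant. Column's payoff there is 9.

9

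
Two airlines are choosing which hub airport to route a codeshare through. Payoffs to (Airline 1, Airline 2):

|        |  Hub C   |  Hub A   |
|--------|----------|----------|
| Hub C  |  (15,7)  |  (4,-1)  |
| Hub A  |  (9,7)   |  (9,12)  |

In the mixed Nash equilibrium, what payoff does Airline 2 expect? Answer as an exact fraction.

Airline 1 mixes with probability p on Hub C, chosen so Airline 2 is indifferent: 7p + 7(1−p) = (-1)p + 12(1−p) gives p = 5/13.
Airline 2's expected payoff is 7·5/13 + 7·8/13 = 7.

7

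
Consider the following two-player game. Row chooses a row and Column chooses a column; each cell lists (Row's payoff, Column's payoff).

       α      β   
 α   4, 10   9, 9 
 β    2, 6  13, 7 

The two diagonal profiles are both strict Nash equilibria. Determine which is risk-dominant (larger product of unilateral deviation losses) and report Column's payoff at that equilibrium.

At both α: Row loses 4 − 2 = 2 by deviating; Column loses 10 − 9 = 1. Product = 2·1 = 2.
At both β: Row loses 13 − 9 = 4 by deviating; Column loses 7 − 6 = 1. Product = 4·1 = 4.
4 > 2, so both β is risk-dominant. Column's payoff there is 7.

7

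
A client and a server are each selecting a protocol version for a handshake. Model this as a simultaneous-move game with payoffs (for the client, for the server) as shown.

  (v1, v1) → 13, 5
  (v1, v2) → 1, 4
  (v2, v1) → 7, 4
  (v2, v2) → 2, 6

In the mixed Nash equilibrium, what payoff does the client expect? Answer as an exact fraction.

The server mixes with probability q on v1, chosen so the client is indifferent: 13q + 1(1−q) = 7q + 2(1−q) gives q = 1/7.
The client's expected payoff (from either row, since indifferent) is 13·1/7 + 1·6/7 = 19/7.

19/7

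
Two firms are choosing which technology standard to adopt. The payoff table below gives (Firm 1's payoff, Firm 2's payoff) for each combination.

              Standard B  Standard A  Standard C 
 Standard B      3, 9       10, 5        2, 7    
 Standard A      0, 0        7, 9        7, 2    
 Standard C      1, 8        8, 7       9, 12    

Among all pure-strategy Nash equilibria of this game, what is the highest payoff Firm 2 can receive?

12

Both Standard B is a pure NE (Firm 1: 3 ≥ 1; Firm 2: 9 ≥ 7). Firm 2 gets 9.
Both Standard C is a pure NE (Firm 1: 9 ≥ 7; Firm 2: 12 ≥ 8). Firm 2 gets 12.
Every other cell has a profitable deviation for at least one player. Highest of {9, 12} is 12.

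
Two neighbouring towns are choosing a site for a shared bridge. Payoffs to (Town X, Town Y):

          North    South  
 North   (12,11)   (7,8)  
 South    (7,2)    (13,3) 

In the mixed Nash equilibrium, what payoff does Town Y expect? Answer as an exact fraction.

17/4

Town X mixes with probability p on North, chosen so Town Y is indifferent: 11p + 2(1−p) = 8p + 3(1−p) gives p = 1/4.
Town Y's expected payoff is 11·1/4 + 2·3/4 = 17/4.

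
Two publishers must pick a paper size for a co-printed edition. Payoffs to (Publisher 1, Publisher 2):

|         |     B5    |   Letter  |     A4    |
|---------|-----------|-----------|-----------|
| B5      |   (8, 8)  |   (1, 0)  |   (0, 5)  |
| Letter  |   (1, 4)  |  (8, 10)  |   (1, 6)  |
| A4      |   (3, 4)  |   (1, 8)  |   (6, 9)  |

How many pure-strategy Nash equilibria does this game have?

Both B5: Publisher 1 gets 8 (best alternative 3); Publisher 2 gets 8 (best alternative 5). Neither deviates — NE.
Both Letter: Publisher 1 gets 8 (best alternative 1); Publisher 2 gets 10 (best alternative 6). Neither deviates — NE.
Both A4: Publisher 1 gets 6 (best alternative 1); Publisher 2 gets 9 (best alternative 8). Neither deviates — NE.
(Letter, B5) is not a NE: Publisher 1 would switch to B5 (8 > 1).
No other cell survives both best-response checks, so there are 3 pure NE.

3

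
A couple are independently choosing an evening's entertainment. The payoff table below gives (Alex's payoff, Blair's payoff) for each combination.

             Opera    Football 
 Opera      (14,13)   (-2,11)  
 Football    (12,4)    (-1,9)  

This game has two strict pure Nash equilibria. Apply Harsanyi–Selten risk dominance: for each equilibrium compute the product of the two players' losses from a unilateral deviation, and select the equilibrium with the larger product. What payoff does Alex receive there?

At both Opera: Alex loses 14 − 12 = 2 by deviating; Blair loses 13 − 11 = 2. Product = 2·2 = 4.
At both Football: Alex loses -1 − (-2) = 1 by deviating; Blair loses 9 − 4 = 5. Product = 1·5 = 5.
5 > 4, so both Football is risk-dominant. Alex's payoff there is -1.

-1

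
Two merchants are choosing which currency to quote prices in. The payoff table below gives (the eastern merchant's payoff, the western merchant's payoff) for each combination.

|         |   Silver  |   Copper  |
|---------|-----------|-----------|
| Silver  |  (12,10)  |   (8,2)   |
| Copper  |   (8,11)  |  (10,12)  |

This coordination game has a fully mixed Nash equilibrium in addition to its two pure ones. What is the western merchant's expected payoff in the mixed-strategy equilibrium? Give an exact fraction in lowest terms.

98/9

The eastern merchant mixes with probability p on Silver, chosen so the western merchant is indifferent: 10p + 11(1−p) = 2p + 12(1−p) gives p = 1/9.
The western merchant's expected payoff is 10·1/9 + 11·8/9 = 98/9.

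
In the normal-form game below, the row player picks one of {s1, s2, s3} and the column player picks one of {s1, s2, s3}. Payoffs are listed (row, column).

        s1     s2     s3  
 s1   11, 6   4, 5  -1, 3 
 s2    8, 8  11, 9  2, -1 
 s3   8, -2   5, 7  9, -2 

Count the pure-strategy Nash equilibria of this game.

Both s1: the row player gets 11 (best alternative 8); the column player gets 6 (best alternative 5). Neither deviates — NE.
Both s2: the row player gets 11 (best alternative 5); the column player gets 9 (best alternative 8). Neither deviates — NE.
Both s3 is not a NE: the column player would switch to s2 (7 > -2).
No other cell survives both best-response checks, so there are 2 pure NE.

2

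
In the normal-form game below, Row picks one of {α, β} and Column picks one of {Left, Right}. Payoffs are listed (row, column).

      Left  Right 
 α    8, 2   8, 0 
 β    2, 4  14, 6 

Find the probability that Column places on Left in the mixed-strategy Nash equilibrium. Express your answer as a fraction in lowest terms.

Column's mix q on Left must make Row indifferent between α and β.
Row's payoff from α: 8q + 8(1−q). From β: 2q + 14(1−q).
Set equal: 6q = 6(1−q) → q = 6/12 = 1/2.

1/2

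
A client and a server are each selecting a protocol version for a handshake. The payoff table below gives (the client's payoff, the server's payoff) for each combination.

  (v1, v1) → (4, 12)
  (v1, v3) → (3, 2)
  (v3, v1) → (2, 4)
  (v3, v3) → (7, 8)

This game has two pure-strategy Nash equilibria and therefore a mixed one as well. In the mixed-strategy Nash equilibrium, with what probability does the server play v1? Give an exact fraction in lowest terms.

2/3

The server's mix q on v1 must make the client indifferent between v1 and v3.
The client's payoff from v1: 4q + 3(1−q). From v3: 2q + 7(1−q).
Set equal: 2q = 4(1−q) → q = 4/6 = 2/3.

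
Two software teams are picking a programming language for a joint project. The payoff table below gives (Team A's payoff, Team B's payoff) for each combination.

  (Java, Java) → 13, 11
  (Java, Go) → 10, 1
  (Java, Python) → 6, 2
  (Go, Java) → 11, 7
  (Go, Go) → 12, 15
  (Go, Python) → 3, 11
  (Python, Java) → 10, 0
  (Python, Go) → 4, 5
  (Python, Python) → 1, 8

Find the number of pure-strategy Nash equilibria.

2

Both Java: Team A gets 13 (best alternative 11); Team B gets 11 (best alternative 2). Neither deviates — NE.
Both Go: Team A gets 12 (best alternative 10); Team B gets 15 (best alternative 11). Neither deviates — NE.
Both Python is not a NE: Team A would switch to Java (6 > 1).
No other cell survives both best-response checks, so there are 2 pure NE.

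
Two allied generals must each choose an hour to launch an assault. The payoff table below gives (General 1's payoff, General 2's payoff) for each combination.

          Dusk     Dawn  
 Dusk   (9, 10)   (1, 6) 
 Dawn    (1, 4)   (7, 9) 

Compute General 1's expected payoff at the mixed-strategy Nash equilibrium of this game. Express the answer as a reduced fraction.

General 2 mixes with probability q on Dusk, chosen so General 1 is indifferent: 9q + 1(1−q) = 1q + 7(1−q) gives q = 3/7.
General 1's expected payoff (from either row, since indifferent) is 9·3/7 + 1·4/7 = 31/7.

31/7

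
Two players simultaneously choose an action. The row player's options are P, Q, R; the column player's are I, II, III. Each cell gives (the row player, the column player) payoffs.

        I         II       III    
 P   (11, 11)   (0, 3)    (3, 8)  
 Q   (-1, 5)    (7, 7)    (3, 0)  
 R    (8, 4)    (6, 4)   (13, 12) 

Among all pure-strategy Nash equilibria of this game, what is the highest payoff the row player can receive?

13

(P, I) is a pure NE (the row player: 11 ≥ 8; the column player: 11 ≥ 8). The row player gets 11.
(Q, II) is a pure NE (the row player: 7 ≥ 6; the column player: 7 ≥ 5). The row player gets 7.
(R, III) is a pure NE (the row player: 13 ≥ 3; the column player: 12 ≥ 4). The row player gets 13.
Every other cell has a profitable deviation for at least one player. Highest of {11, 7, 13} is 13.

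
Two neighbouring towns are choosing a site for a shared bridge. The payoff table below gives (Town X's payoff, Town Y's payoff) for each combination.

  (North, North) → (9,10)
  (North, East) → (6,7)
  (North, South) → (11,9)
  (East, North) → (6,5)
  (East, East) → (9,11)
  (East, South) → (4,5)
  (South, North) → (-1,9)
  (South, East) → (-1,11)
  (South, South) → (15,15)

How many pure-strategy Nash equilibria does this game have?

Both North: Town X gets 9 (best alternative 6); Town Y gets 10 (best alternative 9). Neither deviates — NE.
Both East: Town X gets 9 (best alternative 6); Town Y gets 11 (best alternative 5). Neither deviates — NE.
Both South: Town X gets 15 (best alternative 11); Town Y gets 15 (best alternative 11). Neither deviates — NE.
(South, East) is not a NE: Town X would switch to East (9 > -1).
No other cell survives both best-response checks, so there are 3 pure NE.

3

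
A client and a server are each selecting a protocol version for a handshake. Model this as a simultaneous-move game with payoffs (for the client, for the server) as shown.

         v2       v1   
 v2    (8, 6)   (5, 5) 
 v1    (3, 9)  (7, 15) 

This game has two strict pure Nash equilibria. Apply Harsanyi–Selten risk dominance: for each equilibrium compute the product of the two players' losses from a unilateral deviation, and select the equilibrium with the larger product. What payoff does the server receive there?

At both v2: the client loses 8 − 3 = 5 by deviating; the server loses 6 − 5 = 1. Product = 5·1 = 5.
At both v1: the client loses 7 − 5 = 2 by deviating; the server loses 15 − 9 = 6. Product = 2·6 = 12.
12 > 5, so both v1 is risk-dominant. The server's payoff there is 15.

15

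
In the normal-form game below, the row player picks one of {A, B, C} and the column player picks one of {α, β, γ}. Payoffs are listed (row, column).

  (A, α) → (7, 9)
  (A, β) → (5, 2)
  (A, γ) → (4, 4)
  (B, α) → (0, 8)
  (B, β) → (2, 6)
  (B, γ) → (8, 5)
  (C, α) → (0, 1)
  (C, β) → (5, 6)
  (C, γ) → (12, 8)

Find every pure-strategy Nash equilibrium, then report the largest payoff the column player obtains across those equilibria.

(A, α) is a pure NE (the row player: 7 ≥ 0; the column player: 9 ≥ 4). The column player gets 9.
(C, γ) is a pure NE (the row player: 12 ≥ 8; the column player: 8 ≥ 6). The column player gets 8.
Every other cell has a profitable deviation for at least one player. Highest of {9, 8} is 9.

9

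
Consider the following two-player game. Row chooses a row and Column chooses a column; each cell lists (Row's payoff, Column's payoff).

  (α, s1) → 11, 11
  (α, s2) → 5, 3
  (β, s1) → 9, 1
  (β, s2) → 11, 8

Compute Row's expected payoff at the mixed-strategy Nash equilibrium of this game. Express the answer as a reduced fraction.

Column mixes with probability q on s1, chosen so Row is indifferent: 11q + 5(1−q) = 9q + 11(1−q) gives q = 3/4.
Row's expected payoff (from either row, since indifferent) is 11·3/4 + 5·1/4 = 19/2.

19/2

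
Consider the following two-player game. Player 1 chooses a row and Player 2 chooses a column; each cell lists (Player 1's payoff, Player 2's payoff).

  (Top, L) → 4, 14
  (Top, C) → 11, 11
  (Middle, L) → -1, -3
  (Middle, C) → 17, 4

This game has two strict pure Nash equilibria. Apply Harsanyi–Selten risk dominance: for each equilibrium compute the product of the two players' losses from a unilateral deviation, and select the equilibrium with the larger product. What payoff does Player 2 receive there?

At (Top, L): Player 1 loses 4 − (-1) = 5 by deviating; Player 2 loses 14 − 11 = 3. Product = 5·3 = 15.
At (Middle, C): Player 1 loses 17 − 11 = 6 by deviating; Player 2 loses 4 − (-3) = 7. Product = 6·7 = 42.
42 > 15, so (Middle, C) is risk-dominant. Player 2's payoff there is 4.

4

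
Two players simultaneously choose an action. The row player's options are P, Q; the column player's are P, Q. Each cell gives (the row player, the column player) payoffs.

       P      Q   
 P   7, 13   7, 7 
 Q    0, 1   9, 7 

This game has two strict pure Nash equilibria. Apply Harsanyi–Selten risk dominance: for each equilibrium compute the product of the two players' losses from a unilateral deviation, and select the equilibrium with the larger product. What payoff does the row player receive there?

At both P: the row player loses 7 − 0 = 7 by deviating; the column player loses 13 − 7 = 6. Product = 7·6 = 42.
At both Q: the row player loses 9 − 7 = 2 by deviating; the column player loses 7 − 1 = 6. Product = 2·6 = 12.
42 > 12, so both P is risk-dominant. The row player's payoff there is 7.

7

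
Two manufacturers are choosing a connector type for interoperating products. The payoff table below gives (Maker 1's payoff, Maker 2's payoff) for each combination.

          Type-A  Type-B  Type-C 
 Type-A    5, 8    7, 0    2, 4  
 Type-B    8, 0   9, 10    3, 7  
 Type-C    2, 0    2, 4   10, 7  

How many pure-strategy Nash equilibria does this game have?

Both Type-B: Maker 1 gets 9 (best alternative 7); Maker 2 gets 10 (best alternative 7). Neither deviates — NE.
Both Type-C: Maker 1 gets 10 (best alternative 3); Maker 2 gets 7 (best alternative 4). Neither deviates — NE.
Both Type-A is not a NE: Maker 1 would switch to Type-B (8 > 5).
No other cell survives both best-response checks, so there are 2 pure NE.

2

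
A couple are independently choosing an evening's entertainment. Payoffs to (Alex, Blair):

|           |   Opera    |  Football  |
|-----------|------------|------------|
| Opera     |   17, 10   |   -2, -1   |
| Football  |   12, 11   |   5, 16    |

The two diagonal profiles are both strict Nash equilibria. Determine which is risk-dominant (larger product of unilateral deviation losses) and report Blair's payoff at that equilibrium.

At both Opera: Alex loses 17 − 12 = 5 by deviating; Blair loses 10 − (-1) = 11. Product = 5·11 = 55.
At both Football: Alex loses 5 − (-2) = 7 by deviating; Blair loses 16 − 11 = 5. Product = 7·5 = 35.
55 > 35, so both Opera is risk-dominant. Blair's payoff there is 10.

10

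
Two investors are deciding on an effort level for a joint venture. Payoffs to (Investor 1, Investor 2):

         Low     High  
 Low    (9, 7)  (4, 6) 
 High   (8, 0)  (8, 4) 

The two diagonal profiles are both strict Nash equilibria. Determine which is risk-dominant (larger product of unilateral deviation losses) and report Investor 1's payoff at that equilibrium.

At both Low: Investor 1 loses 9 − 8 = 1 by deviating; Investor 2 loses 7 − 6 = 1. Product = 1·1 = 1.
At both High: Investor 1 loses 8 − 4 = 4 by deviating; Investor 2 loses 4 − 0 = 4. Product = 4·4 = 16.
16 > 1, so both High is risk-dominant. Investor 1's payoff there is 8.

8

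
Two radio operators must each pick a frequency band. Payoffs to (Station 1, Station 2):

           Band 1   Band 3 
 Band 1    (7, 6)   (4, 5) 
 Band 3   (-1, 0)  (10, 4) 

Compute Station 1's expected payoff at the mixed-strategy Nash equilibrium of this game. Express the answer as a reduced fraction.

37/7

Station 2 mixes with probability q on Band 1, chosen so Station 1 is indifferent: 7q + 4(1−q) = (-1)q + 10(1−q) gives q = 3/7.
Station 1's expected payoff (from either row, since indifferent) is 7·3/7 + 4·4/7 = 37/7.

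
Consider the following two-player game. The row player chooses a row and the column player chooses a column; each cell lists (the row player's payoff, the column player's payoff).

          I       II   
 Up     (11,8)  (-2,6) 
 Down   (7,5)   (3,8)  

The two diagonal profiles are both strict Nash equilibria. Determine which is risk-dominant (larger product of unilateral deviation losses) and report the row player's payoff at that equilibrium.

3

At (Up, I): the row player loses 11 − 7 = 4 by deviating; the column player loses 8 − 6 = 2. Product = 4·2 = 8.
At (Down, II): the row player loses 3 − (-2) = 5 by deviating; the column player loses 8 − 5 = 3. Product = 5·3 = 15.
15 > 8, so (Down, II) is risk-dominant. The row player's payoff there is 3.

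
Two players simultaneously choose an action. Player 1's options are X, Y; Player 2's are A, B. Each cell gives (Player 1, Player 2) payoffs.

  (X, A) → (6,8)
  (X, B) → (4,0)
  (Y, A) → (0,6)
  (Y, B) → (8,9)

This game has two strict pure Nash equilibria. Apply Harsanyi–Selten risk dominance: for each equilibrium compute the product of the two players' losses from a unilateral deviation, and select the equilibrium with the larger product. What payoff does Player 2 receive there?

At (X, A): Player 1 loses 6 − 0 = 6 by deviating; Player 2 loses 8 − 0 = 8. Product = 6·8 = 48.
At (Y, B): Player 1 loses 8 − 4 = 4 by deviating; Player 2 loses 9 − 6 = 3. Product = 4·3 = 12.
48 > 12, so (X, A) is risk-dominant. Player 2's payoff there is 8.

8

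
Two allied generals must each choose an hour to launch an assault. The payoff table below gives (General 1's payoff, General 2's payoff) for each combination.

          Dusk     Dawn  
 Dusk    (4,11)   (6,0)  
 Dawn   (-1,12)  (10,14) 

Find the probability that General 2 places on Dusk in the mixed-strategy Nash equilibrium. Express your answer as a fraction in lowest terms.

General 2's mix q on Dusk must make General 1 indifferent between Dusk and Dawn.
General 1's payoff from Dusk: 4q + 6(1−q). From Dawn: (-1)q + 10(1−q).
Set equal: 5q = 4(1−q) → q = 4/9.

4/9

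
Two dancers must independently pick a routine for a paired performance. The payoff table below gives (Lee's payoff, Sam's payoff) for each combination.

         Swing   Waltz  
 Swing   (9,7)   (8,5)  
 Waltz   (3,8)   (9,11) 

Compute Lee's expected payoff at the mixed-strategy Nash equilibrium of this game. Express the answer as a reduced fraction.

57/7

Sam mixes with probability q on Swing, chosen so Lee is indifferent: 9q + 8(1−q) = 3q + 9(1−q) gives q = 1/7.
Lee's expected payoff (from either row, since indifferent) is 9·1/7 + 8·6/7 = 57/7.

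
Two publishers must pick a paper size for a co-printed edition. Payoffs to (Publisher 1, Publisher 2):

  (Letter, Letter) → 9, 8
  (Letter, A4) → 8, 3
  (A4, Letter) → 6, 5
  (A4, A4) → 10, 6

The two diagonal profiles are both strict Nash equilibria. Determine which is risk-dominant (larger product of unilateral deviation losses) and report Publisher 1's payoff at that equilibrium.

At both Letter: Publisher 1 loses 9 − 6 = 3 by deviating; Publisher 2 loses 8 − 3 = 5. Product = 3·5 = 15.
At both A4: Publisher 1 loses 10 − 8 = 2 by deviating; Publisher 2 loses 6 − 5 = 1. Product = 2·1 = 2.
15 > 2, so both Letter is risk-dominant. Publisher 1's payoff there is 9.

9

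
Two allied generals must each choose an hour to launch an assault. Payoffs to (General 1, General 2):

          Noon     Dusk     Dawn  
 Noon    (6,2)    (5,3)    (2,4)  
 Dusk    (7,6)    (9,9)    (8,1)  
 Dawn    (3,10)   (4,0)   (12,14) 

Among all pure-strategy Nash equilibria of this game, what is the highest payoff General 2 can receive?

14

Both Dusk is a pure NE (General 1: 9 ≥ 5; General 2: 9 ≥ 6). General 2 gets 9.
Both Dawn is a pure NE (General 1: 12 ≥ 8; General 2: 14 ≥ 10). General 2 gets 14.
Every other cell has a profitable deviation for at least one player. Highest of {9, 14} is 14.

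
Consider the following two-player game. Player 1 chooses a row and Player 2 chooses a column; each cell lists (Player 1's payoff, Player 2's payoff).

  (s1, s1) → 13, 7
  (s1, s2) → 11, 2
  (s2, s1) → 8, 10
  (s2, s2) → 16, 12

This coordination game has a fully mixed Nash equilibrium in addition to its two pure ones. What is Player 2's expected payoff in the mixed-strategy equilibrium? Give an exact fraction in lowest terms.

64/7

Player 1 mixes with probability p on s1, chosen so Player 2 is indifferent: 7p + 10(1−p) = 2p + 12(1−p) gives p = 2/7.
Player 2's expected payoff is 7·2/7 + 10·5/7 = 64/7.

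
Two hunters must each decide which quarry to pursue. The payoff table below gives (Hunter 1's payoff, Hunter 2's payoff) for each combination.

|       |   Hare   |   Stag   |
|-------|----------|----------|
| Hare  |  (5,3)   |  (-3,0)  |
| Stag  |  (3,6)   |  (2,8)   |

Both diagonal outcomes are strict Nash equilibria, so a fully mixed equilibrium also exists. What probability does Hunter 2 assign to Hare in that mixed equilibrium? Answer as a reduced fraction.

Hunter 2's mix q on Hare must make Hunter 1 indifferent between Hare and Stag.
Hunter 1's payoff from Hare: 5q + (-3)(1−q). From Stag: 3q + 2(1−q).
Set equal: 2q = 5(1−q) → q = 5/7.

5/7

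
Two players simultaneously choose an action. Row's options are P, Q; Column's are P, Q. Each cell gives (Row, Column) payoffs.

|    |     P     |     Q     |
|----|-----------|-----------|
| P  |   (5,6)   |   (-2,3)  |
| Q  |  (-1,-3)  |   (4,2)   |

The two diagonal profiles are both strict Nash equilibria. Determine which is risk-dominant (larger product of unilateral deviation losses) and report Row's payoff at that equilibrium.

At both P: Row loses 5 − (-1) = 6 by deviating; Column loses 6 − 3 = 3. Product = 6·3 = 18.
At both Q: Row loses 4 − (-2) = 6 by deviating; Column loses 2 − (-3) = 5. Product = 6·5 = 30.
30 > 18, so both Q is risk-dominant. Row's payoff there is 4.

4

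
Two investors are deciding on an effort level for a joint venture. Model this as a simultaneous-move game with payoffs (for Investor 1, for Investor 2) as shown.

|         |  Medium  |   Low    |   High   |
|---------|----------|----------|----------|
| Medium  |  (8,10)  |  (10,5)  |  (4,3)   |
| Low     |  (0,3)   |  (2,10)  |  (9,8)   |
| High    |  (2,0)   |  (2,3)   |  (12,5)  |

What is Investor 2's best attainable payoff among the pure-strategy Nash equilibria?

10

Both Medium is a pure NE (Investor 1: 8 ≥ 2; Investor 2: 10 ≥ 5). Investor 2 gets 10.
Both High is a pure NE (Investor 1: 12 ≥ 9; Investor 2: 5 ≥ 3). Investor 2 gets 5.
Every other cell has a profitable deviation for at least one player. Highest of {10, 5} is 10.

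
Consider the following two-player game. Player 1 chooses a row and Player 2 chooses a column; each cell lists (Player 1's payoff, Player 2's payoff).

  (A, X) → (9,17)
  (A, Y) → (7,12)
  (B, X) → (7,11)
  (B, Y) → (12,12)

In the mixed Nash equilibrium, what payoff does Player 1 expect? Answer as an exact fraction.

Player 2 mixes with probability q on X, chosen so Player 1 is indifferent: 9q + 7(1−q) = 7q + 12(1−q) gives q = 5/7.
Player 1's expected payoff (from either row, since indifferent) is 9·5/7 + 7·2/7 = 59/7.

59/7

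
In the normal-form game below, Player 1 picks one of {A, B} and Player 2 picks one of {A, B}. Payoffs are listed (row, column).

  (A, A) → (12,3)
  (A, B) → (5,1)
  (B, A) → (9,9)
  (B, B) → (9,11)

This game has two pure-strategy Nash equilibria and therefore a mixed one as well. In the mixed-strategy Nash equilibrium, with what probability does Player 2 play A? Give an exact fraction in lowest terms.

Player 2's mix q on A must make Player 1 indifferent between A and B.
Player 1's payoff from A: 12q + 5(1−q). From B: 9q + 9(1−q).
Set equal: 3q = 4(1−q) → q = 4/7.

4/7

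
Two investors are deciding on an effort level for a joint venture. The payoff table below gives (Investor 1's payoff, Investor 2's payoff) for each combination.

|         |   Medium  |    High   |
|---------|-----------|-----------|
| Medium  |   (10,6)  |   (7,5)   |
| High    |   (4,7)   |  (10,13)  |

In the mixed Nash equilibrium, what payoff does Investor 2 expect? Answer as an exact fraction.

Investor 1 mixes with probability p on Medium, chosen so Investor 2 is indifferent: 6p + 7(1−p) = 5p + 13(1−p) gives p = 6/7.
Investor 2's expected payoff is 6·6/7 + 7·1/7 = 43/7.

43/7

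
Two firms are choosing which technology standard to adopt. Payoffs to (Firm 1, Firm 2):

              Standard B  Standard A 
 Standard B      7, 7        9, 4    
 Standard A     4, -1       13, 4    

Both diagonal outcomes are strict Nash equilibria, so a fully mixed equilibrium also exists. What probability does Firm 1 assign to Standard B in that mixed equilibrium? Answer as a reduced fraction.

Firm 1's mix p on Standard B must make Firm 2 indifferent between Standard B and Standard A.
Firm 2's payoff from Standard B: 7p + (-1)(1−p). From Standard A: 4p + 4(1−p).
Set equal: 3p = 5(1−p) → p = 5/8.

5/8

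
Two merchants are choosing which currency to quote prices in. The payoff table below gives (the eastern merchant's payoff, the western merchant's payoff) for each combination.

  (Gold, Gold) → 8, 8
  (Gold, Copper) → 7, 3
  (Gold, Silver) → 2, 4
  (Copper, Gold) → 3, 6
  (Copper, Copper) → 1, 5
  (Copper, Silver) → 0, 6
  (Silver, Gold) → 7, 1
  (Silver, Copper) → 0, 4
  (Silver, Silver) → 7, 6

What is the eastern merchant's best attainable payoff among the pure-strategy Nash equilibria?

8

Both Gold is a pure NE (the eastern merchant: 8 ≥ 7; the western merchant: 8 ≥ 4). The eastern merchant gets 8.
Both Silver is a pure NE (the eastern merchant: 7 ≥ 2; the western merchant: 6 ≥ 4). The eastern merchant gets 7.
Every other cell has a profitable deviation for at least one player. Highest of {8, 7} is 8.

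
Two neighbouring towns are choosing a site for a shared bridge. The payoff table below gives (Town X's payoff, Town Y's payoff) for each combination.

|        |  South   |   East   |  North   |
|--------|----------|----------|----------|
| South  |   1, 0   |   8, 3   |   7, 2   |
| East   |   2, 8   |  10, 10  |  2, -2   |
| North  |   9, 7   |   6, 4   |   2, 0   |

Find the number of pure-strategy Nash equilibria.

2

Both East: Town X gets 10 (best alternative 8); Town Y gets 10 (best alternative 8). Neither deviates — NE.
(North, South): Town X gets 9 (best alternative 2); Town Y gets 7 (best alternative 4). Neither deviates — NE.
Both South is not a NE: Town X would switch to North (9 > 1).
No other cell survives both best-response checks, so there are 2 pure NE.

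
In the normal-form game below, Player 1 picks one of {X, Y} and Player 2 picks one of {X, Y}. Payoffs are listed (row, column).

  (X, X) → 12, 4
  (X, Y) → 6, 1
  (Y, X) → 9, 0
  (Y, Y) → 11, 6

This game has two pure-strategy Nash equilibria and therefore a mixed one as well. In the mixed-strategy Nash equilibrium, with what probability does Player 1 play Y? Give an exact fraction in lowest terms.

1/3

Player 1's mix p on X must make Player 2 indifferent between X and Y.
Player 2's payoff from X: 4p + 0(1−p). From Y: 1p + 6(1−p).
Set equal: 3p = 6(1−p) → p = 6/9 = 2/3.
Probability on Y is 1 − 2/3 = 1/3.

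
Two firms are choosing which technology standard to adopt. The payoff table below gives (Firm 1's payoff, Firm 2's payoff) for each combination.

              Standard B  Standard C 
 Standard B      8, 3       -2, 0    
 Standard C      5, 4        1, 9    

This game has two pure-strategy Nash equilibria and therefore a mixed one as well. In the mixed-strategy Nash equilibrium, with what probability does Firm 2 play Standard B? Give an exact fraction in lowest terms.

1/2

Firm 2's mix q on Standard B must make Firm 1 indifferent between Standard B and Standard C.
Firm 1's payoff from Standard B: 8q + (-2)(1−q). From Standard C: 5q + 1(1−q).
Set equal: 3q = 3(1−q) → q = 3/6 = 1/2.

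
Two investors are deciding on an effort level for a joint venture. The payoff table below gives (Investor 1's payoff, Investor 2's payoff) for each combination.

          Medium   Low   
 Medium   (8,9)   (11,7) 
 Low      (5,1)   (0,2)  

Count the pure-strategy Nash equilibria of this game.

1

Both Medium: Investor 1 gets 8 (best alternative 5); Investor 2 gets 9 (best alternative 7). Neither deviates — NE.
Both Low is not a NE: Investor 1 would switch to Medium (11 > 0).
No other cell survives both best-response checks, so there is 1 pure NE.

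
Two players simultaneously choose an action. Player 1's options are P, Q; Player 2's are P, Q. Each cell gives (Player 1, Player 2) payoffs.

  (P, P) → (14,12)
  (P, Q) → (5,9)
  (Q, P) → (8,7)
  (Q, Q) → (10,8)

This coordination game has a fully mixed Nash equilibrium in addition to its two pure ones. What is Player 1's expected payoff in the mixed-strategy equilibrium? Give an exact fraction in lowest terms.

Player 2 mixes with probability q on P, chosen so Player 1 is indifferent: 14q + 5(1−q) = 8q + 10(1−q) gives q = 5/11.
Player 1's expected payoff (from either row, since indifferent) is 14·5/11 + 5·6/11 = 100/11.

100/11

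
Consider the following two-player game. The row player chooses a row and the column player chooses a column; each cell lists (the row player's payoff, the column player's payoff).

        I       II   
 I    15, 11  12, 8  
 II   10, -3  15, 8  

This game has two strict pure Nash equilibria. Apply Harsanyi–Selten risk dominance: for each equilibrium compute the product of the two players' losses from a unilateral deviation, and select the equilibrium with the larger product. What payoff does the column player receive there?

8

At both I: the row player loses 15 − 10 = 5 by deviating; the column player loses 11 − 8 = 3. Product = 5·3 = 15.
At both II: the row player loses 15 − 12 = 3 by deviating; the column player loses 8 − (-3) = 11. Product = 3·11 = 33.
33 > 15, so both II is risk-dominant. The column player's payoff there is 8.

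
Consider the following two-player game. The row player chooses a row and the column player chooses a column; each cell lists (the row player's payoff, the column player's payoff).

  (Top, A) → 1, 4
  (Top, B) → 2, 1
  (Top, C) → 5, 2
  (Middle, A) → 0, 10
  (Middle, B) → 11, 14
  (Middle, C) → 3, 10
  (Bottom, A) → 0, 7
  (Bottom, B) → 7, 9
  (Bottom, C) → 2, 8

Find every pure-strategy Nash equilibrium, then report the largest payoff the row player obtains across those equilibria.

(Top, A) is a pure NE (the row player: 1 ≥ 0; the column player: 4 ≥ 2). The row player gets 1.
(Middle, B) is a pure NE (the row player: 11 ≥ 7; the column player: 14 ≥ 10). The row player gets 11.
Every other cell has a profitable deviation for at least one player. Highest of {1, 11} is 11.

11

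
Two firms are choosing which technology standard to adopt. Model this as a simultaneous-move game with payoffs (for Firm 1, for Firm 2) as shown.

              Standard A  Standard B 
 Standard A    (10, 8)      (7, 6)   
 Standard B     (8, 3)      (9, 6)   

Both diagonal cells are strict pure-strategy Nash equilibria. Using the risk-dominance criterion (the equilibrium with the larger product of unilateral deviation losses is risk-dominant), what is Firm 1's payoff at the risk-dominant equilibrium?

At both Standard A: Firm 1 loses 10 − 8 = 2 by deviating; Firm 2 loses 8 − 6 = 2. Product = 2·2 = 4.
At both Standard B: Firm 1 loses 9 − 7 = 2 by deviating; Firm 2 loses 6 − 3 = 3. Product = 2·3 = 6.
6 > 4, so both Standard B is risk-dominant. Firm 1's payoff there is 9.

9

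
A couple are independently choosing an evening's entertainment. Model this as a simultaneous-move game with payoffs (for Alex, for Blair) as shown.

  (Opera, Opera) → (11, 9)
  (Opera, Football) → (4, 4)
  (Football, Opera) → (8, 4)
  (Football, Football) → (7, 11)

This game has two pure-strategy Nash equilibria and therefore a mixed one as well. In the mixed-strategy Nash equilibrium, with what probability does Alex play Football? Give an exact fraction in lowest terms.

Alex's mix p on Opera must make Blair indifferent between Opera and Football.
Blair's payoff from Opera: 9p + 4(1−p). From Football: 4p + 11(1−p).
Set equal: 5p = 7(1−p) → p = 7/12.
Probability on Football is 1 − 7/12 = 5/12.

5/12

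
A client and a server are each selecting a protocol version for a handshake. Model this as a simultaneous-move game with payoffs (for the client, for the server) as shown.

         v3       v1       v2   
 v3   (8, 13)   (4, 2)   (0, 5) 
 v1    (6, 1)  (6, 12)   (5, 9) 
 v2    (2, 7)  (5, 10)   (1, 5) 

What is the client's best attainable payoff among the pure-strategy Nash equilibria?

8

Both v3 is a pure NE (the client: 8 ≥ 6; the server: 13 ≥ 5). The client gets 8.
Both v1 is a pure NE (the client: 6 ≥ 5; the server: 12 ≥ 9). The client gets 6.
Every other cell has a profitable deviation for at least one player. Highest of {8, 6} is 8.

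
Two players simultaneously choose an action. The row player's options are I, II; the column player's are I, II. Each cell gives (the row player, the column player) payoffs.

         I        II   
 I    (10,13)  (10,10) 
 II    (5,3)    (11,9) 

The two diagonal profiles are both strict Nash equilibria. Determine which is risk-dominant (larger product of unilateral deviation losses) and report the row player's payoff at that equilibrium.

10

At both I: the row player loses 10 − 5 = 5 by deviating; the column player loses 13 − 10 = 3. Product = 5·3 = 15.
At both II: the row player loses 11 − 10 = 1 by deviating; the column player loses 9 − 3 = 6. Product = 1·6 = 6.
15 > 6, so both I is risk-dominant. The row player's payoff there is 10.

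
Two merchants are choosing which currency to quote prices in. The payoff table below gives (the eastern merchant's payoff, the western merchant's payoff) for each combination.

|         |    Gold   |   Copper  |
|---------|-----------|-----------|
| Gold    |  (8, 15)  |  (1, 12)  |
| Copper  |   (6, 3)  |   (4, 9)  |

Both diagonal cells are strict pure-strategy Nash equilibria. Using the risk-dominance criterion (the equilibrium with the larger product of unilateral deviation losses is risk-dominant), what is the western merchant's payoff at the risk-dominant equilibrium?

9

At both Gold: the eastern merchant loses 8 − 6 = 2 by deviating; the western merchant loses 15 − 12 = 3. Product = 2·3 = 6.
At both Copper: the eastern merchant loses 4 − 1 = 3 by deviating; the western merchant loses 9 − 3 = 6. Product = 3·6 = 18.
18 > 6, so both Copper is risk-dominant. The western merchant's payoff there is 9.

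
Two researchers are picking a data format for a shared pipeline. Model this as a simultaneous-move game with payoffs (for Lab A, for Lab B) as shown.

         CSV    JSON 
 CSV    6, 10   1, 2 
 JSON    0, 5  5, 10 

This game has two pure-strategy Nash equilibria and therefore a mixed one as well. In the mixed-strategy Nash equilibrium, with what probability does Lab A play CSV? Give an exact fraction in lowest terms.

Lab A's mix p on CSV must make Lab B indifferent between CSV and JSON.
Lab B's payoff from CSV: 10p + 5(1−p). From JSON: 2p + 10(1−p).
Set equal: 8p = 5(1−p) → p = 5/13.

5/13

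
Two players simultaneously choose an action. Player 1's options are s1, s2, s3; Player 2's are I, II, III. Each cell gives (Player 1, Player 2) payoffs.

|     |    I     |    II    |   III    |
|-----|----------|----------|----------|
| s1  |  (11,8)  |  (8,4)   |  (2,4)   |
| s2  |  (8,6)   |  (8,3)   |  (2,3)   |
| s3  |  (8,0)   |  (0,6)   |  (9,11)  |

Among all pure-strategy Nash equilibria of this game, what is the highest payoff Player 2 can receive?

(s1, I) is a pure NE (Player 1: 11 ≥ 8; Player 2: 8 ≥ 4). Player 2 gets 8.
(s3, III) is a pure NE (Player 1: 9 ≥ 2; Player 2: 11 ≥ 6). Player 2 gets 11.
Every other cell has a profitable deviation for at least one player. Highest of {8, 11} is 11.

11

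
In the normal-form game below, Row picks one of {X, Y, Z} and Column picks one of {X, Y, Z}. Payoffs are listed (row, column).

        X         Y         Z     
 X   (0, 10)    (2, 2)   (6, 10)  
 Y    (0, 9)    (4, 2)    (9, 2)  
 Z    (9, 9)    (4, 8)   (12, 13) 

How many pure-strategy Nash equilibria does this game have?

Both Z: Row gets 12 (best alternative 9); Column gets 13 (best alternative 9). Neither deviates — NE.
Both X is not a NE: Row would switch to Z (9 > 0).
No other cell survives both best-response checks, so there is 1 pure NE.

1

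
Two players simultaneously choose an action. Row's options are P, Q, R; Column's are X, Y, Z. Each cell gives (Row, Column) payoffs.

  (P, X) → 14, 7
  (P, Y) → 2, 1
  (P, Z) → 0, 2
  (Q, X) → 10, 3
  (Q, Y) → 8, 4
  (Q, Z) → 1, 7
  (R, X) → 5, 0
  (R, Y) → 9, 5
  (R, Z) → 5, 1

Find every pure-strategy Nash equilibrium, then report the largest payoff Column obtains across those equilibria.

7

(P, X) is a pure NE (Row: 14 ≥ 10; Column: 7 ≥ 2). Column gets 7.
(R, Y) is a pure NE (Row: 9 ≥ 8; Column: 5 ≥ 1). Column gets 5.
Every other cell has a profitable deviation for at least one player. Highest of {7, 5} is 7.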